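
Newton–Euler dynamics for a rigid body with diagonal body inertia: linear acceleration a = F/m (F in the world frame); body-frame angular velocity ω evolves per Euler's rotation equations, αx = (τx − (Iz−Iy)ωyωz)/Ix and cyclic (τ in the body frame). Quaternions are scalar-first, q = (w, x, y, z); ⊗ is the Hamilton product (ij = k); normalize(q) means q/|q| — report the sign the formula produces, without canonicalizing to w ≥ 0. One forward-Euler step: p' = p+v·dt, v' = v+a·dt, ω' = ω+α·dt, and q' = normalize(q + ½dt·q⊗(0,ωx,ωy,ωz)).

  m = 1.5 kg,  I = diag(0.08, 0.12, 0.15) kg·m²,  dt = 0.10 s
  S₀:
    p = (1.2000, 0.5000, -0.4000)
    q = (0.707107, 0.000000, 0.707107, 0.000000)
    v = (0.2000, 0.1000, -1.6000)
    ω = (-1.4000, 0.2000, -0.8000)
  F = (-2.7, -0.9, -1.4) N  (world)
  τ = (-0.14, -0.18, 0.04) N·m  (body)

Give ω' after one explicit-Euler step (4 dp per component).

ω' = (-1.5690, 0.1153, -0.7659)

precession coupling ω×(Iω) = (-0.0048, -0.0784, -0.0112)
α = I⁻¹(τ − ω×Iω) = (-1.6900, -0.8467, 0.3413)
new body rate ω' = (-1.5690, 0.1153, -0.7659)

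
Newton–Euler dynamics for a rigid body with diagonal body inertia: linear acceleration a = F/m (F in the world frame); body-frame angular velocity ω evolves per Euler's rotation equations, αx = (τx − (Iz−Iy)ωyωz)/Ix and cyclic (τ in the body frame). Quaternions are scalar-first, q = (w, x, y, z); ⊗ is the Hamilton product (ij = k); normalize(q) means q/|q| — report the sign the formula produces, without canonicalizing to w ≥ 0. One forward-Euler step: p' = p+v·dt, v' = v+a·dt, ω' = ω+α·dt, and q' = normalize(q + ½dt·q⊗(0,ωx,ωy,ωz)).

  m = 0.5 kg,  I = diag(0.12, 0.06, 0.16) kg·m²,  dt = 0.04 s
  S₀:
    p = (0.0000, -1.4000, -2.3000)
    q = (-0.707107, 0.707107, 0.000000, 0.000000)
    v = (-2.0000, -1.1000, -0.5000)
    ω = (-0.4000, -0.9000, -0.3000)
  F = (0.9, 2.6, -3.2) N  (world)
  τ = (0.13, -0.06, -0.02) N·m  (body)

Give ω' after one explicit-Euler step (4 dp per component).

ω' = (-0.3657, -0.9368, -0.2996)

(τ − ω×Iω)/I = (0.8583, -0.9200, 0.0100)
new body rate ω' = (-0.3657, -0.9368, -0.2996)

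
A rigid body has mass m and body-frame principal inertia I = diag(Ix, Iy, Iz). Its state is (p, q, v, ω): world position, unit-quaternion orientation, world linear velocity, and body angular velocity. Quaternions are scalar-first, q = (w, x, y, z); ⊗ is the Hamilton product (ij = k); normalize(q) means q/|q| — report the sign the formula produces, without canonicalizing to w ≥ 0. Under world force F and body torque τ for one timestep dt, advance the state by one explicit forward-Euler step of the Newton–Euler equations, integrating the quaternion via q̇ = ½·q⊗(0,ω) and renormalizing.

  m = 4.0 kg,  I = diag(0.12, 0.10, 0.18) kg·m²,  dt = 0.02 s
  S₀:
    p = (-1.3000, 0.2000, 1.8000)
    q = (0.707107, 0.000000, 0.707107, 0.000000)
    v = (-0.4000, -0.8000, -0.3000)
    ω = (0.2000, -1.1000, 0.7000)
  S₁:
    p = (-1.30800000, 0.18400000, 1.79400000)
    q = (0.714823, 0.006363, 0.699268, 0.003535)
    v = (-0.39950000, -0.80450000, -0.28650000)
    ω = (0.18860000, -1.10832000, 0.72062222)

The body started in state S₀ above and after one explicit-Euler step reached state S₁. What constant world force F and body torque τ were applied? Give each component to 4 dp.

ω₁ − ω₀ = (-0.01140000, -0.00832000, 0.02062222)
applied torque τ = (-0.1300, -0.0500, 0.1900)
v₁ − v₀ = (0.00050000, -0.00450000, 0.01350000)
applied force F = (0.1000, -0.9000, 2.7000)

F = (0.1000, -0.9000, 2.7000)
τ = (-0.1300, -0.0500, 0.1900)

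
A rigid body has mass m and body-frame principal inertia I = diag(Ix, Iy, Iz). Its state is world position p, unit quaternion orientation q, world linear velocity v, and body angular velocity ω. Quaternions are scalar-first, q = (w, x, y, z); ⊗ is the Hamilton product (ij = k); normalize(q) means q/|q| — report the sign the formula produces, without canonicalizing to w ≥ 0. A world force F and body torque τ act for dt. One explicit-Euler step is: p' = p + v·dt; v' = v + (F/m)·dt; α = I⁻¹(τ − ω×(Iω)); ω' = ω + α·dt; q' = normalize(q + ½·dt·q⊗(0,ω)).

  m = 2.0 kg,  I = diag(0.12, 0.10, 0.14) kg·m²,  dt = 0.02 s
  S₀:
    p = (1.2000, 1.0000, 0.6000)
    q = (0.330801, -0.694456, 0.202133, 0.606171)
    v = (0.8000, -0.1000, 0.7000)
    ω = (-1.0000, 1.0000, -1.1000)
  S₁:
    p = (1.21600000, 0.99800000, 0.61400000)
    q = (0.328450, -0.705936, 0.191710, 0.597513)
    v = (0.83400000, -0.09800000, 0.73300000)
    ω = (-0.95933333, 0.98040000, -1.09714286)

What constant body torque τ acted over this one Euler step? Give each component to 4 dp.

τ = (0.2000, -0.1200, 0.0400)

rate change Δω = (0.04066667, -0.01960000, 0.00285714)
gyro term ω₀×Iω₀ = (-0.0440, -0.0220, 0.0200)
I·α + gyro = (0.2000, -0.1200, 0.0400)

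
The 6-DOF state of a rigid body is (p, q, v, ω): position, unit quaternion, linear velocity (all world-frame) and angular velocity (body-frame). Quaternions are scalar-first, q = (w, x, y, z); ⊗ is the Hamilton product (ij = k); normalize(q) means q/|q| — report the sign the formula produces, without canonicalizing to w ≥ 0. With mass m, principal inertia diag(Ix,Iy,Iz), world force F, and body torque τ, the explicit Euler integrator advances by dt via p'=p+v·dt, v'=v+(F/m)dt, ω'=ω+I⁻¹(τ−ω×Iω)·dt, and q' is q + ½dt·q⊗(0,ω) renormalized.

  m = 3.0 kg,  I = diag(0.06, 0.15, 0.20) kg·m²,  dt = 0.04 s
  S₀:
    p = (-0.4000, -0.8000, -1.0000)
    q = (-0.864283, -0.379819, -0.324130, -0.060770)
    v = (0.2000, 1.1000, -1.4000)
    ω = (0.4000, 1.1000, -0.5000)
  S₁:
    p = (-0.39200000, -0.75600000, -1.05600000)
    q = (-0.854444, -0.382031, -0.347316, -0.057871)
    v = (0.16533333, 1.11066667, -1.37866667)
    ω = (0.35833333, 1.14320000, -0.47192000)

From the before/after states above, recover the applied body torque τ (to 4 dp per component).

rate change Δω = (-0.04166667, 0.04320000, 0.02808000)
precession coupling = (-0.0275, 0.0280, 0.0396)
τ = I·(Δω/dt) + ω₀×(Iω₀) = (-0.0900, 0.1900, 0.1800)

τ = (-0.0900, 0.1900, 0.1800)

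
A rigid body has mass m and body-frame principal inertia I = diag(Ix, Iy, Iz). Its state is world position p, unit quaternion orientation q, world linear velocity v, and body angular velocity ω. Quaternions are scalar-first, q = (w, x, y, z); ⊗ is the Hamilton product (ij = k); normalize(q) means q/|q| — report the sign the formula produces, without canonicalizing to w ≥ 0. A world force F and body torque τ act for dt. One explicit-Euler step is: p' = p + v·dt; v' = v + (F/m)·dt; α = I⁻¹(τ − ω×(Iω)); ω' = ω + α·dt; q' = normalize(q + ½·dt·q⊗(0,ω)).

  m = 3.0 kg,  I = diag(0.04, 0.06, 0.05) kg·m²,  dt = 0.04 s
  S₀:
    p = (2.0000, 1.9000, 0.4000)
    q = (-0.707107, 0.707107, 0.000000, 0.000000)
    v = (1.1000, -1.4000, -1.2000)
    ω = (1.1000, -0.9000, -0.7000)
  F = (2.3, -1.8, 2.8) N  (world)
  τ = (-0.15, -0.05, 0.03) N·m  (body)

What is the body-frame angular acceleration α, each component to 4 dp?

α = (-3.5925, -0.9617, 0.9960)

ω×(Iω) gyroscopic = (-0.0063, 0.0077, -0.0198)
α = I⁻¹(τ − ω×Iω) = (-3.5925, -0.9617, 0.9960)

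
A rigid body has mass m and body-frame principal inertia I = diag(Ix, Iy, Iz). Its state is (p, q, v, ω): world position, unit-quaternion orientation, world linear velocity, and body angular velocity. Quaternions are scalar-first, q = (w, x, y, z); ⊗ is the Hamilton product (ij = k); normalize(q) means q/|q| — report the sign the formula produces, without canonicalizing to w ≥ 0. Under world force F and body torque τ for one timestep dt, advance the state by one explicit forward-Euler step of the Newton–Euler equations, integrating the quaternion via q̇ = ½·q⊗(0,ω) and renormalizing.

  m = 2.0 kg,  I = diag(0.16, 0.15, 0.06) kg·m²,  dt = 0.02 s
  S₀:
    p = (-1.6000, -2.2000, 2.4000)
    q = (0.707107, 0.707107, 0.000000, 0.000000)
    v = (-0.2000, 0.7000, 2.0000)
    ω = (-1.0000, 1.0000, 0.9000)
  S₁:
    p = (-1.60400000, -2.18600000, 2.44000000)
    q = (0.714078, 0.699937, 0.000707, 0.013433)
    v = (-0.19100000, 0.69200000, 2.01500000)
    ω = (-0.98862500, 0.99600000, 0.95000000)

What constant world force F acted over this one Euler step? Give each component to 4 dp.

velocity change Δv = (0.00900000, -0.00800000, 0.01500000)
applied force F = (0.9000, -0.8000, 1.5000)

F = (0.9000, -0.8000, 1.5000)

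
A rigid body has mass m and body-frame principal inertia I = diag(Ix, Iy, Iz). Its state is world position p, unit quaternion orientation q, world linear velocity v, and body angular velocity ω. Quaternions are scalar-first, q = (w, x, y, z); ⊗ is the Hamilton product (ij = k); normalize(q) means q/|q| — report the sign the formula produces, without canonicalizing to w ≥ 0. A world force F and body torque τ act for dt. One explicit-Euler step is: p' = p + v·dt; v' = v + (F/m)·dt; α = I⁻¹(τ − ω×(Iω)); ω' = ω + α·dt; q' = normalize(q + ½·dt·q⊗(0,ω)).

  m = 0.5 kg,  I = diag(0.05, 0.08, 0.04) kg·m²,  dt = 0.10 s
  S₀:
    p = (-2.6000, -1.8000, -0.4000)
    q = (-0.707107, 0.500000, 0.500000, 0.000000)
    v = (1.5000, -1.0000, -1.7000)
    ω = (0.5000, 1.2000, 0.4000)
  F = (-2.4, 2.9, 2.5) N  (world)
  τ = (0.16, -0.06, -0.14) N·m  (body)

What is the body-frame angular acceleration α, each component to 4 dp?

α = (3.5840, -0.7750, -3.9500)

ω×(Iω) gyroscopic = (-0.0192, 0.0020, 0.0180)
(τ − ω×Iω)/I = (3.5840, -0.7750, -3.9500)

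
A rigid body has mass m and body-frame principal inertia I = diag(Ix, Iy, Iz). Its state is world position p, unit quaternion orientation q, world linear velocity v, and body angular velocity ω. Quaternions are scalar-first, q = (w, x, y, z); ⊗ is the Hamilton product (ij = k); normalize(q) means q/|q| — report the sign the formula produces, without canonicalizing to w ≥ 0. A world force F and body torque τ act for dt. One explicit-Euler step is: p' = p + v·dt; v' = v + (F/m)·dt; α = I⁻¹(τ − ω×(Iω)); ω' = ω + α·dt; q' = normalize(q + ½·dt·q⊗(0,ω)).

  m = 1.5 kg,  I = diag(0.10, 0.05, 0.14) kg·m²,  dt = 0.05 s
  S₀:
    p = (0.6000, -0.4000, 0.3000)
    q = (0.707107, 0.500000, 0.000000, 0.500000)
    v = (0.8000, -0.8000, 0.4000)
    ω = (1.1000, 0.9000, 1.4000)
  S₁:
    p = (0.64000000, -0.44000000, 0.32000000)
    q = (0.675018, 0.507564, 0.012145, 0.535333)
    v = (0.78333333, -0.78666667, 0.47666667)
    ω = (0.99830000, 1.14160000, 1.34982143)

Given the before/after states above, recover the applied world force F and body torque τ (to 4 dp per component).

Δω = ω₁−ω₀ = (-0.10170000, 0.24160000, -0.05017857)
ω₀×(Iω₀) = (0.1134, -0.0616, -0.0495)
τ = I·(Δω/dt) + ω₀×(Iω₀) = (-0.0900, 0.1800, -0.1900)
Δv = v₁−v₀ = (-0.01666667, 0.01333333, 0.07666667)
m·(v₁−v₀)/dt = (-0.5000, 0.4000, 2.3000)

F = (-0.5000, 0.4000, 2.3000)
τ = (-0.0900, 0.1800, -0.1900)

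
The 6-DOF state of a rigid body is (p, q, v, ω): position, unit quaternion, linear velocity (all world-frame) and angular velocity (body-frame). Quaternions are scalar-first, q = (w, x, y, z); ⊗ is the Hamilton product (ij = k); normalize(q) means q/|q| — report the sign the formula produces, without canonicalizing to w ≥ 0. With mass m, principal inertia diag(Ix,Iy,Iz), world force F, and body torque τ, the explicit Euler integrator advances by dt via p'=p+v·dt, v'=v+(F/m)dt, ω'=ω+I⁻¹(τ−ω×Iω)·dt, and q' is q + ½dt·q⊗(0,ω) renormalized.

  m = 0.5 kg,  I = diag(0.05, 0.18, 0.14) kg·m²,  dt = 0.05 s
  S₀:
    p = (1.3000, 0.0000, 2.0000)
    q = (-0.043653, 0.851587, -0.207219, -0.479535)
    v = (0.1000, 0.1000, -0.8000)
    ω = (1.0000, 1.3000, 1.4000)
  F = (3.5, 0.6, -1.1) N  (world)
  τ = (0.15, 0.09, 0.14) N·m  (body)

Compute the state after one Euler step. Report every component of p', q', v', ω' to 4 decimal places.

p' = (1.3050, 0.0050, 1.9600)
q' = (-0.0414, 0.8576, -0.2501, -0.4476)
v' = (0.4500, 0.1600, -0.9100)
ω' = (1.2228, 1.3600, 1.3896)

p + v·dt = (1.3050, 0.0050, 1.9600)
v' = v + a·dt = (0.4500, 0.1600, -0.9100)
precession coupling ω×(Iω) = (-0.0728, -0.1260, 0.1690)
angular accel α = (4.4560, 1.2000, -0.2071)
ω' = ω + α·dt = (1.2228, 1.3600, 1.3896)
2q̇ = q⊗(0,ω) = (0.0891467, 0.2896359, -1.7285057, 1.2531679)
q + ½dt·q⊗(0,ω), renormalized = (-0.0414, 0.8576, -0.2501, -0.4476)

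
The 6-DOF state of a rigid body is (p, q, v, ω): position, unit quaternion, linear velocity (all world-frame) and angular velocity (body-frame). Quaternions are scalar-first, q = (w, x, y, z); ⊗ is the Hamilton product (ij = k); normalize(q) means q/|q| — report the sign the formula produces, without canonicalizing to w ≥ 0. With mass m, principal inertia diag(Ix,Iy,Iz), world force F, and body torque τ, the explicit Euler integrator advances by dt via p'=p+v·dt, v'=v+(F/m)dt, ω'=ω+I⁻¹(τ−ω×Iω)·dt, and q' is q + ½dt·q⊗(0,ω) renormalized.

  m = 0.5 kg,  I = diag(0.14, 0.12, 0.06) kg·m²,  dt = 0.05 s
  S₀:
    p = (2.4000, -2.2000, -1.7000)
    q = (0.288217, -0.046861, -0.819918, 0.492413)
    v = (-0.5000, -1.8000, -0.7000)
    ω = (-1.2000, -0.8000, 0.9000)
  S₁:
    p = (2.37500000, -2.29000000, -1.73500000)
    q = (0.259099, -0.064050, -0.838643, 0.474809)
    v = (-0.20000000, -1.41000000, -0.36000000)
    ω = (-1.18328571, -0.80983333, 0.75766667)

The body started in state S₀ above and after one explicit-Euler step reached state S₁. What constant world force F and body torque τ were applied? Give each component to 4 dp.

F = (3.0000, 3.9000, 3.4000)
τ = (0.0900, -0.1100, -0.1900)

Δω = ω₁−ω₀ = (0.01671429, -0.00983333, -0.14233333)
precession coupling = (0.0432, -0.0864, -0.0192)
τ = I·(Δω/dt) + ω₀×(Iω₀) = (0.0900, -0.1100, -0.1900)
v₁ − v₀ = (0.30000000, 0.39000000, 0.34000000)
F = m·Δv/dt = (3.0000, 3.9000, 3.4000)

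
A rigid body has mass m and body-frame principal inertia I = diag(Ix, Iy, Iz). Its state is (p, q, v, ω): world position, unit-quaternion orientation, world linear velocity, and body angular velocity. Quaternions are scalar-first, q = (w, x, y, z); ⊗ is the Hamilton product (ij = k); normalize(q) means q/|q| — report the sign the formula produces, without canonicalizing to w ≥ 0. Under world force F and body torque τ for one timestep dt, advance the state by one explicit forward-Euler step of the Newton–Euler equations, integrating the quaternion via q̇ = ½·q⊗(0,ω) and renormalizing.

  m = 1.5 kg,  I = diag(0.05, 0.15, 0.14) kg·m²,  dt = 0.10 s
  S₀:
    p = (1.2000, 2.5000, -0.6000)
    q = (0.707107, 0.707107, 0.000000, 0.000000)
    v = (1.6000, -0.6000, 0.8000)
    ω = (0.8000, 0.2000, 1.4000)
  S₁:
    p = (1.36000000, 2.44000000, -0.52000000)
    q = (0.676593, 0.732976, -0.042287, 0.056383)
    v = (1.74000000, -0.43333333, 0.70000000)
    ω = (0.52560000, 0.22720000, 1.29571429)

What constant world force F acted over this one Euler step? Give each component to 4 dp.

velocity change Δv = (0.14000000, 0.16666667, -0.10000000)
m·(v₁−v₀)/dt = (2.1000, 2.5000, -1.5000)

F = (2.1000, 2.5000, -1.5000)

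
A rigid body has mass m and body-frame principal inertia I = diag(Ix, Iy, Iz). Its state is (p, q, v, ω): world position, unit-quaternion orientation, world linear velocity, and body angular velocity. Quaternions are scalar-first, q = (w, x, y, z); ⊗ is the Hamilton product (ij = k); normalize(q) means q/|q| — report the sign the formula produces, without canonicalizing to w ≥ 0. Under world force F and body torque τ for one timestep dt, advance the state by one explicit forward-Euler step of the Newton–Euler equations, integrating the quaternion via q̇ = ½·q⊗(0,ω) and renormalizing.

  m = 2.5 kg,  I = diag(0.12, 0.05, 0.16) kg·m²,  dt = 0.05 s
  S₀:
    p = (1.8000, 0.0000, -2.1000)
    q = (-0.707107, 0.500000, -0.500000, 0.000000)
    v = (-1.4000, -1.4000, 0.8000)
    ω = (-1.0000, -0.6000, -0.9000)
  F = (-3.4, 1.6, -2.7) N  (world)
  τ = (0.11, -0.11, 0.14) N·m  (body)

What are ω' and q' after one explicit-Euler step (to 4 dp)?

ω' = (-0.9789, -0.6740, -0.8431)
q' = (-0.7016, 0.5286, -0.4778, -0.0041)

gyro term ω×Iω = (0.0594, -0.0360, -0.0420)
angular accel α = (0.4217, -1.4800, 1.1375)
ω' = ω + α·dt = (-0.9789, -0.6740, -0.8431)
2q̇ = q⊗(0,ω) = (0.2000000, 1.1571070, 0.8742642, -0.1636037)
q + ½dt·q⊗(0,ω), renormalized = (-0.7016, 0.5286, -0.4778, -0.0041)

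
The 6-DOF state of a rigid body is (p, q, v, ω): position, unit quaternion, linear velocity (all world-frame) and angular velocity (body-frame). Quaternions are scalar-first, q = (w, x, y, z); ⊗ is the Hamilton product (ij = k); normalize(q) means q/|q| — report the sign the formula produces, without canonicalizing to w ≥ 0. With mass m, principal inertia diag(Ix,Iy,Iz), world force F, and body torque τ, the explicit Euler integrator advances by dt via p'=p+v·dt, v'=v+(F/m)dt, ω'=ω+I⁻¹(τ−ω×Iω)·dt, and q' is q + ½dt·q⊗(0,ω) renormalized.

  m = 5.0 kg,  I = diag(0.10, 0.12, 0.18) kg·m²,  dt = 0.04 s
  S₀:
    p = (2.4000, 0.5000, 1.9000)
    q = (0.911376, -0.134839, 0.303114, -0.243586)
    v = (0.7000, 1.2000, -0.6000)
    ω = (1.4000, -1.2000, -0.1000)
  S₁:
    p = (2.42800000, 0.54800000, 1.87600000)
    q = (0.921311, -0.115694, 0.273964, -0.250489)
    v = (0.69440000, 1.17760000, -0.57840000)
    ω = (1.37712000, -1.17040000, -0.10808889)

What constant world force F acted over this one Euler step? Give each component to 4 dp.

F = (-0.7000, -2.8000, 2.7000)

v₁ − v₀ = (-0.00560000, -0.02240000, 0.02160000)
F = m·Δv/dt = (-0.7000, -2.8000, 2.7000)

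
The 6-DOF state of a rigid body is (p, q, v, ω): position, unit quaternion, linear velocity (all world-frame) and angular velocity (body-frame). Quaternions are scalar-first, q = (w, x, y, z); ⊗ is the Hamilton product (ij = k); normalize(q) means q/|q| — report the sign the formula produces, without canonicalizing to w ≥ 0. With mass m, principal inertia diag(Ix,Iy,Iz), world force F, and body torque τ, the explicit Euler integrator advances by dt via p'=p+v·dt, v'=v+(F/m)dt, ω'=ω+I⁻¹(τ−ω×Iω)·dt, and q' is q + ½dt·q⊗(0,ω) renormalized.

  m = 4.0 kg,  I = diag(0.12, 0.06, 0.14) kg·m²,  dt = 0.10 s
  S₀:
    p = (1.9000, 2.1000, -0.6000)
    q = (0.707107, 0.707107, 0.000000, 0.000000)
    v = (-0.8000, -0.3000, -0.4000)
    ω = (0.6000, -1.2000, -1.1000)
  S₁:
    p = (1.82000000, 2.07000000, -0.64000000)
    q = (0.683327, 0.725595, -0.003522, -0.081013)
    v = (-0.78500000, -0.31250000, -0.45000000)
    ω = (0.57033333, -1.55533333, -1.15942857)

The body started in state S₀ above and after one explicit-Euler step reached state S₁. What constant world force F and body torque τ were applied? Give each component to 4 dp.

F = (0.6000, -0.5000, -2.0000)
τ = (0.0700, -0.2000, -0.0400)

Δv = v₁−v₀ = (0.01500000, -0.01250000, -0.05000000)
m·(v₁−v₀)/dt = (0.6000, -0.5000, -2.0000)
Δω = ω₁−ω₀ = (-0.02966667, -0.35533333, -0.05942857)
applied torque τ = (0.0700, -0.2000, -0.0400)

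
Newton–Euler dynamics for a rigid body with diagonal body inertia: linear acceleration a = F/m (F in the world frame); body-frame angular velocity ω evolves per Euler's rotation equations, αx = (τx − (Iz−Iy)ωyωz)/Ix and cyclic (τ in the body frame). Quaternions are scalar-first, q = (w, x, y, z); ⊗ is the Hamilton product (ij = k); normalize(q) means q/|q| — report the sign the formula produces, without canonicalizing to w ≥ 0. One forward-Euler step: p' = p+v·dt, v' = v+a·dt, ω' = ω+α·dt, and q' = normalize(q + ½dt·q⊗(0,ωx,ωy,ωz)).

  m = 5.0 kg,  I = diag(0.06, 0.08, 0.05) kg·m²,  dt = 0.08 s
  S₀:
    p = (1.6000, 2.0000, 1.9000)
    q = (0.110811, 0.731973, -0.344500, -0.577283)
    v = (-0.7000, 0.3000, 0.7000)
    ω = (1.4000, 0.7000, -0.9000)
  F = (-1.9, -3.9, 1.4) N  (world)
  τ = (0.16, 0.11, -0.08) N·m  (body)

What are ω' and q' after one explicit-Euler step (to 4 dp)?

ω' = (1.5881, 0.8226, -1.0594)
q' = (0.0585, 0.7648, -0.3465, -0.5401)

precession coupling ω×(Iω) = (0.0189, -0.0126, 0.0196)
angular accel α = (2.3517, 1.5325, -1.9920)
new body rate ω' = (1.5881, 0.8226, -1.0594)
Hamilton product q⊗(0,ω) = (-1.3031669, 0.8692835, -0.0718528, 0.8949512)
q + ½dt·q⊗(0,ω), renormalized = (0.0585, 0.7648, -0.3465, -0.5401)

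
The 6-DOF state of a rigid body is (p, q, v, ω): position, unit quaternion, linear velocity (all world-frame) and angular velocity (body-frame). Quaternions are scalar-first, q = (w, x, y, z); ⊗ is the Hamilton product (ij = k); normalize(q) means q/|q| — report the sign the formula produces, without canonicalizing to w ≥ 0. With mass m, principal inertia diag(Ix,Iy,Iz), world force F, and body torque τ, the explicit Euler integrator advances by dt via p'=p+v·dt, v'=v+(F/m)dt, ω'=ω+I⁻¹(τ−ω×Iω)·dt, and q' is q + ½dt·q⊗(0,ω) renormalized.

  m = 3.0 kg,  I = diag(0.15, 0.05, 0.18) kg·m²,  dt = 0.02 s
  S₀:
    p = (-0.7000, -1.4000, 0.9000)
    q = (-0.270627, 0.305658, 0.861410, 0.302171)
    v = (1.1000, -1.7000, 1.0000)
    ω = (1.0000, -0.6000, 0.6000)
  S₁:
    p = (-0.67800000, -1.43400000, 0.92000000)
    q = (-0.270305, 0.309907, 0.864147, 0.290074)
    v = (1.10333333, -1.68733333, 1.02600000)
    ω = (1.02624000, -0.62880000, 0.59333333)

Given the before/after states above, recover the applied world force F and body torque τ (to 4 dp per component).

F = (0.5000, 1.9000, 3.9000)
τ = (0.1500, -0.0900, 0.0000)

velocity change Δv = (0.00333333, 0.01266667, 0.02600000)
applied force F = (0.5000, 1.9000, 3.9000)
Δω = ω₁−ω₀ = (0.02624000, -0.02880000, -0.00666667)
applied torque τ = (0.1500, -0.0900, 0.0000)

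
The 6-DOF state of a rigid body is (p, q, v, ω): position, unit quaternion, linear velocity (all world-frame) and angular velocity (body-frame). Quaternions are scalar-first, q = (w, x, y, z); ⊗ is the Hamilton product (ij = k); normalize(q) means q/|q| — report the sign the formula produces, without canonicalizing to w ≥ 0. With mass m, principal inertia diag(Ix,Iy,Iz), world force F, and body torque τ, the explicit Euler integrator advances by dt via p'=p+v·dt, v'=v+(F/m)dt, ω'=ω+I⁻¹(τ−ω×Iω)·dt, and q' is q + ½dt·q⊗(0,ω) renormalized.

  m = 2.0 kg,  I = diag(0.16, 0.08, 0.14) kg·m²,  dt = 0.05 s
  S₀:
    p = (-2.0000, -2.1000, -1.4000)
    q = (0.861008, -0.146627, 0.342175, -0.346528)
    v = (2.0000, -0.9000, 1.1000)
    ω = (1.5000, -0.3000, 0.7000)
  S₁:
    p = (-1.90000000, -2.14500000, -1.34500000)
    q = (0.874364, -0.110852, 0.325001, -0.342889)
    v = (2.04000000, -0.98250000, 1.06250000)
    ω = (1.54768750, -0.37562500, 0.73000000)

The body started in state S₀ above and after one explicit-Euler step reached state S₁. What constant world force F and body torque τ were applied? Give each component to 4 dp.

velocity change Δv = (0.04000000, -0.08250000, -0.03750000)
m·(v₁−v₀)/dt = (1.6000, -3.3000, -1.5000)
ω₁ − ω₀ = (0.04768750, -0.07562500, 0.03000000)
τ = I·(Δω/dt) + ω₀×(Iω₀) = (0.1400, -0.1000, 0.1200)

F = (1.6000, -3.3000, -1.5000)
τ = (0.1400, -0.1000, 0.1200)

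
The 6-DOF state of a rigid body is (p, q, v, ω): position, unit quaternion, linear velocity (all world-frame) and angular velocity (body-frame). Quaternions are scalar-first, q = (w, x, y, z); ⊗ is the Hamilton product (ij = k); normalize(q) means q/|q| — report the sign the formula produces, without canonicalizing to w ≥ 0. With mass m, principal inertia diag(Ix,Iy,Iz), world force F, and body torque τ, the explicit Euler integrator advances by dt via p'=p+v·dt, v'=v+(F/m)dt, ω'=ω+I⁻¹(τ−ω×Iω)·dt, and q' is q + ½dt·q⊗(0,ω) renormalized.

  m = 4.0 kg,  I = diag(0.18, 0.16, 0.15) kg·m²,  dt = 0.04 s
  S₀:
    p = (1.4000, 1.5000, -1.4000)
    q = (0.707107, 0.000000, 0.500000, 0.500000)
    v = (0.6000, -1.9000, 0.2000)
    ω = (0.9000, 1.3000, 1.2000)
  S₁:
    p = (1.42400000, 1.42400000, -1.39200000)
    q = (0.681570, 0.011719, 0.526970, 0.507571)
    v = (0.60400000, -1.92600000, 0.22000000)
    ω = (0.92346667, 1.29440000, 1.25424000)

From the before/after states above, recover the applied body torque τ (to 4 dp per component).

rate change Δω = (0.02346667, -0.00560000, 0.05424000)
gyro term ω₀×Iω₀ = (-0.0156, 0.0324, -0.0234)
applied torque τ = (0.0900, 0.0100, 0.1800)

τ = (0.0900, 0.0100, 0.1800)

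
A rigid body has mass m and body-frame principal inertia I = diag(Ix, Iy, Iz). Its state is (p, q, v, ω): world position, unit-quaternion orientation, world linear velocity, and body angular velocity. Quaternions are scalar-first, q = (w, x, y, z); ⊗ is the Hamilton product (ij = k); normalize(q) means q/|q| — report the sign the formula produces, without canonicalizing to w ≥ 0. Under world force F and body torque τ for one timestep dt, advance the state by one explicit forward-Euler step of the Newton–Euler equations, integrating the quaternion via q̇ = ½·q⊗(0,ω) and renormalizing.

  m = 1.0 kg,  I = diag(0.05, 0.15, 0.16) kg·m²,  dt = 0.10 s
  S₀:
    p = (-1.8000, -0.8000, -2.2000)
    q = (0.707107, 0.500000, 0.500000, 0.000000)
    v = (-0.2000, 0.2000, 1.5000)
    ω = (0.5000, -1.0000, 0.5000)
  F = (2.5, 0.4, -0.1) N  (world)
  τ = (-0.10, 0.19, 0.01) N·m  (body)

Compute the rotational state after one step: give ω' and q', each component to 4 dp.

precession coupling ω×(Iω) = (-0.0050, -0.0275, -0.0500)
(τ − ω×Iω)/I = (-1.9000, 1.4500, 0.3750)
ω + α·dt = (0.3100, -0.8550, 0.5375)
Hamilton product q⊗(0,ω) = (0.2500000, 0.6035535, -0.9571070, -0.3964465)
q' = normalize(q + ½dt·q⊗(0,ω)) = (0.7183, 0.5292, 0.4513, -0.0198)

ω' = (0.3100, -0.8550, 0.5375)
q' = (0.7183, 0.5292, 0.4513, -0.0198)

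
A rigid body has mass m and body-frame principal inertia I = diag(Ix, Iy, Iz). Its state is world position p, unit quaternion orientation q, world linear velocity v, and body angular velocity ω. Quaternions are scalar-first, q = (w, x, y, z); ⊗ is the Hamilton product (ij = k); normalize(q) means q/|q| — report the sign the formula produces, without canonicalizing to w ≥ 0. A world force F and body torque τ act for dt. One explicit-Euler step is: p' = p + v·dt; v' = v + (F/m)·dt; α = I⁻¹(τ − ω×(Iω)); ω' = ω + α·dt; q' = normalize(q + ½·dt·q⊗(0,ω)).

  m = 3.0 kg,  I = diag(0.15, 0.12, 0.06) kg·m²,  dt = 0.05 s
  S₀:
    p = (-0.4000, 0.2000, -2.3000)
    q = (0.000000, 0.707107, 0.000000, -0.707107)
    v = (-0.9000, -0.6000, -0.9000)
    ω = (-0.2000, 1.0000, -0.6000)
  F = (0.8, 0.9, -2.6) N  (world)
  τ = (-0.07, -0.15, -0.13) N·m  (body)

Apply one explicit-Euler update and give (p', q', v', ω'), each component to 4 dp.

p' = (-0.4450, 0.1700, -2.3450)
q' = (-0.0071, 0.7245, 0.0141, -0.6891)
v' = (-0.8867, -0.5850, -0.9433)
ω' = (-0.2353, 0.9330, -0.7133)

linear accel F/m = (0.2667, 0.3000, -0.8667)
p + v·dt = (-0.4450, 0.1700, -2.3450)
v + (F/m)dt = (-0.8867, -0.5850, -0.9433)
α = I⁻¹(τ − ω×Iω) = (-0.7067, -1.3400, -2.2667)
new body rate ω' = (-0.2353, 0.9330, -0.7133)
2q̇ = q⊗(0,ω) = (-0.2828428, 0.7071070, 0.5656856, 0.7071070)
updated quaternion q' = (-0.0071, 0.7245, 0.0141, -0.6891)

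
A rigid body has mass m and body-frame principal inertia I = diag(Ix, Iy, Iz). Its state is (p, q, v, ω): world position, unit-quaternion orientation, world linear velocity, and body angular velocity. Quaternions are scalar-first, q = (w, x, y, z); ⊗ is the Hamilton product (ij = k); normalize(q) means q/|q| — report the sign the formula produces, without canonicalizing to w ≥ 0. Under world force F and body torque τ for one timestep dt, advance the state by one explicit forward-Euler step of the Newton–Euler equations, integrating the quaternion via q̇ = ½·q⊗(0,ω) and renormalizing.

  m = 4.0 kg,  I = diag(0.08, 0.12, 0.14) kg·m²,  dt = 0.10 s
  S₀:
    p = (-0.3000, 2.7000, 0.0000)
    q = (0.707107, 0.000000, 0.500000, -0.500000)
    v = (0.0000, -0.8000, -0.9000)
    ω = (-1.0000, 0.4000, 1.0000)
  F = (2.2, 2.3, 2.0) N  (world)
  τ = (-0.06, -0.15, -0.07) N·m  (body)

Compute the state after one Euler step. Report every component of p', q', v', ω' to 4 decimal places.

angular accel α = (-0.8500, -1.7500, -0.3857)
ω + α·dt = (-1.0850, 0.2250, 0.9614)
2q̇ = q⊗(0,ω) = (0.3000000, -0.0071070, 0.7828428, 1.2071070)
q + ½dt·q⊗(0,ω), renormalized = (0.7202, -0.0004, 0.5377, -0.4385)
p' = p + v·dt = (-0.3000, 2.6200, -0.0900)
v + (F/m)dt = (0.0550, -0.7425, -0.8500)

p' = (-0.3000, 2.6200, -0.0900)
q' = (0.7202, -0.0004, 0.5377, -0.4385)
v' = (0.0550, -0.7425, -0.8500)
ω' = (-1.0850, 0.2250, 0.9614)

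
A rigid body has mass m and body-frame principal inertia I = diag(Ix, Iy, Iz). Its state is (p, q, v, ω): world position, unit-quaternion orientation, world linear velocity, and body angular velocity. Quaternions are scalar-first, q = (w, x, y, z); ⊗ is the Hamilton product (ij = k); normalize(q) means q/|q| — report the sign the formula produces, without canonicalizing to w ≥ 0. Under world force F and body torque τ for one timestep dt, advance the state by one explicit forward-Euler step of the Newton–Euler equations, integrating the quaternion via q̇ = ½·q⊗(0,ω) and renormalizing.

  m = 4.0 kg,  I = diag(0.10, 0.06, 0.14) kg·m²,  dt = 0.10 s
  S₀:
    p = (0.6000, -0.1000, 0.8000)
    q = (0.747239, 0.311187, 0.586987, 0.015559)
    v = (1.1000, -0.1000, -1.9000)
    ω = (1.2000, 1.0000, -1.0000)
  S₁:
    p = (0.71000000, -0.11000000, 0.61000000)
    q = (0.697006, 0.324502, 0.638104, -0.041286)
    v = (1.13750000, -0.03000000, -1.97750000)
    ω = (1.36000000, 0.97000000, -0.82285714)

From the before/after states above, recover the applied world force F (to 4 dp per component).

F = (1.5000, 2.8000, -3.1000)

Δv = v₁−v₀ = (0.03750000, 0.07000000, -0.07750000)
applied force F = (1.5000, 2.8000, -3.1000)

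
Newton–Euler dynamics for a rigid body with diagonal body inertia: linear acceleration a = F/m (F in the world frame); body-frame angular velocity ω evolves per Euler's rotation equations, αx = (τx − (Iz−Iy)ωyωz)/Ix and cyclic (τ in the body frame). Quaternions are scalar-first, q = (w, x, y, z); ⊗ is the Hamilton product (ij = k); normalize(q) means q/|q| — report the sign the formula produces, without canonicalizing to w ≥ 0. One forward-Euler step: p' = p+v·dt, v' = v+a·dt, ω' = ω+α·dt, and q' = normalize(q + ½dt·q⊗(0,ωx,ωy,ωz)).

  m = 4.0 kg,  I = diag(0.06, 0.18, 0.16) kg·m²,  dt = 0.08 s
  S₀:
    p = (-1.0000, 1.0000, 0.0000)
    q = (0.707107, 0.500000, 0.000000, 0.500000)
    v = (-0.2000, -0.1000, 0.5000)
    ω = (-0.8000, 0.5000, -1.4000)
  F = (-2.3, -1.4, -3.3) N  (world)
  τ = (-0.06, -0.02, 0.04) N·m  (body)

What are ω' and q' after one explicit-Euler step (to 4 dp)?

precession coupling ω×(Iω) = (0.0140, -0.1120, -0.0480)
(τ − ω×Iω)/I = (-1.2333, 0.5111, 0.5500)
new body rate ω' = (-0.8987, 0.5409, -1.3560)
2q̇ = q⊗(0,ω) = (1.1000000, -0.8156856, 0.6535535, -0.7399498)
updated quaternion q' = (0.7494, 0.4663, 0.0261, 0.4693)

ω' = (-0.8987, 0.5409, -1.3560)
q' = (0.7494, 0.4663, 0.0261, 0.4693)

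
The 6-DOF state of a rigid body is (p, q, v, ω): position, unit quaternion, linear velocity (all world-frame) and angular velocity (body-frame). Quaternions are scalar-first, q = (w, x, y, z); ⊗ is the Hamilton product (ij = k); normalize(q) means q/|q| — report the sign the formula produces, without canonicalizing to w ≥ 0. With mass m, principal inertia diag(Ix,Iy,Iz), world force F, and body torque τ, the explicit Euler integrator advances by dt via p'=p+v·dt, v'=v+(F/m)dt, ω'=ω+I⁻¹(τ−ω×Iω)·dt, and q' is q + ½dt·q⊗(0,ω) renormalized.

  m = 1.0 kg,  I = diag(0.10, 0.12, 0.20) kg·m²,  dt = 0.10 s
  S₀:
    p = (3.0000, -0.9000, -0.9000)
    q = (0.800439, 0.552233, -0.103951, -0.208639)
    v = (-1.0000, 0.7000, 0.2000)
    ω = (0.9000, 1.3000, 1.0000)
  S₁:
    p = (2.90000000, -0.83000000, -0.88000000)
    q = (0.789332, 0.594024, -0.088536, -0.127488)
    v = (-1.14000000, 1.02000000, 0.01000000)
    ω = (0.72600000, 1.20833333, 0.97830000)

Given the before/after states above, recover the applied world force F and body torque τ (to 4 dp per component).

F = (-1.4000, 3.2000, -1.9000)
τ = (-0.0700, -0.2000, -0.0200)

Δv = v₁−v₀ = (-0.14000000, 0.32000000, -0.19000000)
applied force F = (-1.4000, 3.2000, -1.9000)
Δω = ω₁−ω₀ = (-0.17400000, -0.09166667, -0.02170000)
τ = I·(Δω/dt) + ω₀×(Iω₀) = (-0.0700, -0.2000, -0.0200)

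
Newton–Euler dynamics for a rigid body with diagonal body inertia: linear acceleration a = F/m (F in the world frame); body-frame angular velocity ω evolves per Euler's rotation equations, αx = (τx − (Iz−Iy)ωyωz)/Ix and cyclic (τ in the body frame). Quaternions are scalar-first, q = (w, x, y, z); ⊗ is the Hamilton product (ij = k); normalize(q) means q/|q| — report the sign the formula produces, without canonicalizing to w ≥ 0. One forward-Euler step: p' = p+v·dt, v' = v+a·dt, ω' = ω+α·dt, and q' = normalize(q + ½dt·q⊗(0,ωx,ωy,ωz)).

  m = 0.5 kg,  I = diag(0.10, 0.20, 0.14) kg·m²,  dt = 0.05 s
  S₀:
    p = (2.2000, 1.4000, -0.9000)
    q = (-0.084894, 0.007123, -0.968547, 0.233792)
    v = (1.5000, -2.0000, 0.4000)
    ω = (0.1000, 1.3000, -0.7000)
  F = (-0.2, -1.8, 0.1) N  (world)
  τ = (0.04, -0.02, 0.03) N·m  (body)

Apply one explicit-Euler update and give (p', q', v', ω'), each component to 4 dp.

a = F/m = (-0.4000, -3.6000, 0.2000)
p + v·dt = (2.2750, 1.3000, -0.8800)
v + (F/m)dt = (1.4800, -2.1800, 0.4100)
precession coupling ω×(Iω) = (0.0546, 0.0028, 0.0130)
α = I⁻¹(τ − ω×Iω) = (-0.1460, -0.1140, 0.1214)
ω + α·dt = (0.0927, 1.2943, -0.6939)
Hamilton product q⊗(0,ω) = (1.4220532, 0.3655639, -0.0819969, 0.1655404)
updated quaternion q' = (-0.0493, 0.0163, -0.9699, 0.2378)

p' = (2.2750, 1.3000, -0.8800)
q' = (-0.0493, 0.0163, -0.9699, 0.2378)
v' = (1.4800, -2.1800, 0.4100)
ω' = (0.0927, 1.2943, -0.6939)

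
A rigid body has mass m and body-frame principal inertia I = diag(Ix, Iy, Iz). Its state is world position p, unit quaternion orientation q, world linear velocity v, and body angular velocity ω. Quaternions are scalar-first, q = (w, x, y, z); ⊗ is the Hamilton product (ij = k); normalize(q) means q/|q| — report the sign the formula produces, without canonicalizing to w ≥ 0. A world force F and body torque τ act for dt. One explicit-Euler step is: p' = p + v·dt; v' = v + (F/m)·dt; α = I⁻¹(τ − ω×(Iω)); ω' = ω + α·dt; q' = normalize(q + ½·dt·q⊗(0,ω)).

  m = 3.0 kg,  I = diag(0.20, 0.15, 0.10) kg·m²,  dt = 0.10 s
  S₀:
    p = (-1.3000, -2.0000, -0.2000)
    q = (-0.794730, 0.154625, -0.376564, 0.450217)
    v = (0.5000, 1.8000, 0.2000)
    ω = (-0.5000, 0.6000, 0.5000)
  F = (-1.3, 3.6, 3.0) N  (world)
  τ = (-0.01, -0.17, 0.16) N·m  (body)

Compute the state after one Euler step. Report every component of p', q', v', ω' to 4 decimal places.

p' = (-1.2500, -1.8200, -0.1800)
q' = (-0.7900, 0.1514, -0.4151, 0.4251)
v' = (0.4567, 1.9200, 0.3000)
ω' = (-0.4975, 0.5033, 0.6450)

linear accel F/m = (-0.4333, 1.2000, 1.0000)
new position p' = (-1.2500, -1.8200, -0.1800)
v + (F/m)dt = (0.4567, 1.9200, 0.3000)
angular accel α = (0.0250, -0.9667, 1.4500)
ω + α·dt = (-0.4975, 0.5033, 0.6450)
q⊗(0,ω) = (0.0781424, -0.0610472, -0.7792590, -0.4928720)
q' = normalize(q + ½dt·q⊗(0,ω)) = (-0.7900, 0.1514, -0.4151, 0.4251)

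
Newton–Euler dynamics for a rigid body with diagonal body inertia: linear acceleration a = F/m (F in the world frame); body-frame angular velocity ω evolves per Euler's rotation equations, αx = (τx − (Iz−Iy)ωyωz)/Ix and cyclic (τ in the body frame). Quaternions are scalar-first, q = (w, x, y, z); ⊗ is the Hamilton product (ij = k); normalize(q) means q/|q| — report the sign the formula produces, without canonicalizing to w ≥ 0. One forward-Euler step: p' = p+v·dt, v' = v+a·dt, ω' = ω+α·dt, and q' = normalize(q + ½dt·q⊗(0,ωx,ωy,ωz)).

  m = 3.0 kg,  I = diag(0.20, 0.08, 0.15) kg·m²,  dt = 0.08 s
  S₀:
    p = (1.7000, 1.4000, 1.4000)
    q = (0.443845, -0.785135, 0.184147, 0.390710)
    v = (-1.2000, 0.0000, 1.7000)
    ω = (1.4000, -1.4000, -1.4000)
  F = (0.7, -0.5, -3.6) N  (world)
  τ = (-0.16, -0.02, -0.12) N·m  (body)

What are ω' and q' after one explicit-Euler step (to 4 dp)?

ω' = (1.2811, -1.3220, -1.5894)
q' = (0.5176, -0.7452, 0.1366, 0.3976)

gyro term ω×Iω = (0.1372, -0.0980, 0.2352)
(τ − ω×Iω)/I = (-1.4860, 0.9750, -2.3680)
ω' = ω + α·dt = (1.2811, -1.3220, -1.5894)
q⊗(0,ω) = (1.9039888, 0.9105712, -1.1735780, 0.2200002)
q' = normalize(q + ½dt·q⊗(0,ω)) = (0.5176, -0.7452, 0.1366, 0.3976)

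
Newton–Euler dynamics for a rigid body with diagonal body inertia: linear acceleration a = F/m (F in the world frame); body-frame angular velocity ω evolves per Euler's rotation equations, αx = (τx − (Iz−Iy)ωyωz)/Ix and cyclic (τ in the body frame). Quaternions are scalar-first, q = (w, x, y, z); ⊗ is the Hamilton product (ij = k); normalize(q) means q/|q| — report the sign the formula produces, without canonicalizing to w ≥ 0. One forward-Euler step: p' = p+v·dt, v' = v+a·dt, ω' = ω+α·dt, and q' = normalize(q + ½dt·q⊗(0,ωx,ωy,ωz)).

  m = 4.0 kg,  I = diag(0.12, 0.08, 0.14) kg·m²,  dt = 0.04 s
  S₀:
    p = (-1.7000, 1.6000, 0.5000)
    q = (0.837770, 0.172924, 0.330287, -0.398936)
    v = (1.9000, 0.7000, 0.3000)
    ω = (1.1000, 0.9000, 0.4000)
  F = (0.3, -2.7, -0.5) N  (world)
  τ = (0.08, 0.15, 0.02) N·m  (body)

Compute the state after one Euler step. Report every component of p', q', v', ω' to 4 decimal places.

a = (0.0750, -0.6750, -0.1250)
p' = p + v·dt = (-1.6240, 1.6280, 0.5120)
new velocity v' = (1.9030, 0.6730, 0.2950)
ω×(Iω) gyroscopic = (0.0216, -0.0088, -0.0396)
angular accel α = (0.4867, 1.9850, 0.4257)
ω + α·dt = (1.1195, 0.9794, 0.4170)
2q̇ = q⊗(0,ω) = (-0.3279003, 1.4127042, 0.2459938, 0.1274239)
updated quaternion q' = (0.8308, 0.2011, 0.3351, -0.3962)

p' = (-1.6240, 1.6280, 0.5120)
q' = (0.8308, 0.2011, 0.3351, -0.3962)
v' = (1.9030, 0.6730, 0.2950)
ω' = (1.1195, 0.9794, 0.4170)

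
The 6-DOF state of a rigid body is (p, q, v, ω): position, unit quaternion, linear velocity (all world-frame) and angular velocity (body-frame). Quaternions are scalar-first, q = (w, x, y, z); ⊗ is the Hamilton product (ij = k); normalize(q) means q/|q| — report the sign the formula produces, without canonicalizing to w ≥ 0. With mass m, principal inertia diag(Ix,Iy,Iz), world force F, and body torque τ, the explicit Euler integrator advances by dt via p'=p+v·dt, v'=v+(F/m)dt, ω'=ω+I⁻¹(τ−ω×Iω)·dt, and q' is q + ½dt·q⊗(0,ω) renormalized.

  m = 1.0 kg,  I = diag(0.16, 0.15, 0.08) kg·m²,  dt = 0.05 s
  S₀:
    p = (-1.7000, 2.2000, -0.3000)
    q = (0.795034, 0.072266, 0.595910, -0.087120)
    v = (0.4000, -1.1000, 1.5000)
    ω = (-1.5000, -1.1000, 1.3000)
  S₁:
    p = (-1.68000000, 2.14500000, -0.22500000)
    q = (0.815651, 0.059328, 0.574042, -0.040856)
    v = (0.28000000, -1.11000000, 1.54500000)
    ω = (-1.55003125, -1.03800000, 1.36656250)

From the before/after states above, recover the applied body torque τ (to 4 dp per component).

Δω = ω₁−ω₀ = (-0.05003125, 0.06200000, 0.06656250)
ω₀×(Iω₀) = (0.1001, -0.1560, -0.0165)
I·α + gyro = (-0.0600, 0.0300, 0.0900)

τ = (-0.0600, 0.0300, 0.0900)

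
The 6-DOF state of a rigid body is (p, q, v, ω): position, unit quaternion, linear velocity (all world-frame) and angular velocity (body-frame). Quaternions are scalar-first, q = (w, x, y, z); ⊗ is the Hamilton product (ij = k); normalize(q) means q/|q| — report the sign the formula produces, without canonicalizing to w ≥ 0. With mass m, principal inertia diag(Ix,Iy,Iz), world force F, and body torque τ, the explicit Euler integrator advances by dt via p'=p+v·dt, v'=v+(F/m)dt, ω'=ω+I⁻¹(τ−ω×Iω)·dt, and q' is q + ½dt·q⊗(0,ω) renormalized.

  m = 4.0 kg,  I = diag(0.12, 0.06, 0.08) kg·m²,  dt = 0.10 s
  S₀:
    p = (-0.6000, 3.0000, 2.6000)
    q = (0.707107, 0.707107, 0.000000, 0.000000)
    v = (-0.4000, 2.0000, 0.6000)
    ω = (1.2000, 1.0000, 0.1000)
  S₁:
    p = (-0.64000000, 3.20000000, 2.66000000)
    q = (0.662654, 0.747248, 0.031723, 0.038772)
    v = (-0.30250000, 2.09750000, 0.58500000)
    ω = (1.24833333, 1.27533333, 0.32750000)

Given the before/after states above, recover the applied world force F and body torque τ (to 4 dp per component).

F = (3.9000, 3.9000, -0.6000)
τ = (0.0600, 0.1700, 0.1100)

Δv = v₁−v₀ = (0.09750000, 0.09750000, -0.01500000)
m·(v₁−v₀)/dt = (3.9000, 3.9000, -0.6000)
rate change Δω = (0.04833333, 0.27533333, 0.22750000)
gyro term ω₀×Iω₀ = (0.0020, 0.0048, -0.0720)
I·α + gyro = (0.0600, 0.1700, 0.1100)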